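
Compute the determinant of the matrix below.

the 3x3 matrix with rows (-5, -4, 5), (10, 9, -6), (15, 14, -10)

Forward elimination:
R2 <- R2 - (-2)*R1:  [ 0  1  4 ]
R3 <- R3 - (-3)*R1:  [ 0  2  5 ]
R3 <- R3 - (2)*R2:  [  0   0  -3 ]
Upper-triangular form:
[ -5  -4   5 ]
[  0   1   4 ]
[  0   0  -3 ]
det(A) = (-1)^0 * (-5) * (1) * (-3) = 15  (0 row swaps -> sign +1)

det(A) = 15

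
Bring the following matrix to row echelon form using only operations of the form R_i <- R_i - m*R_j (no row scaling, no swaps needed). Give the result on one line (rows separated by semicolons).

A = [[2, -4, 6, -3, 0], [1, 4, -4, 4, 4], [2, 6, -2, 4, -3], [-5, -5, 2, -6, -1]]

Forward elimination:
R2 <- R2 - (1/2)*R1:  [    0     6    -7  11/2     4 ]
R3 <- R3 - (1)*R1:  [  0  10  -8   7  -3 ]
R4 <- R4 - (-5/2)*R1:  [     0    -15     17  -27/2     -1 ]
R3 <- R3 - (5/3)*R2:  [     0      0   11/3  -13/6  -29/3 ]
R4 <- R4 - (-5/2)*R2:  [    0     0  -1/2   1/4     9 ]
R4 <- R4 - (-3/22)*R3:  [      0       0       0   -1/22  169/22 ]
Row echelon form:
[ 2  -4     6     -3       0 ]
[ 0   6    -7   11/2       4 ]
[ 0   0  11/3  -13/6   -29/3 ]
[ 0   0     0  -1/22  169/22 ]

REF = [2 -4 6 -3 0; 0 6 -7 11/2 4; 0 0 11/3 -13/6 -29/3; 0 0 0 -1/22 169/22]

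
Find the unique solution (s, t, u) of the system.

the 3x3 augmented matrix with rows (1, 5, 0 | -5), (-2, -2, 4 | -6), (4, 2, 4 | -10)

Forward elimination on [A|b]:
R2 <- R2 - (-2)*R1:  [   0    8    4  -16 ]
R3 <- R3 - (4)*R1:  [   0  -18    4   10 ]
R3 <- R3 - (-9/4)*R2:  [   0    0   13  -26 ]
Row echelon form:
[ 1  5   0  |   -5 ]
[ 0  8   4  |  -16 ]
[ 0  0  13  |  -26 ]
Back-substitution:
u = (-26) / 13 = -2
t = (-16 - (4)*(-2)) / 8 = -1
s = (-5 - (5)*(-1)) / 1 = 0

(0, -1, -2)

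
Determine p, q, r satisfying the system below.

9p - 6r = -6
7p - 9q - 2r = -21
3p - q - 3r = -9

(2, 3, 4)

Forward elimination on [A|b]:
R2 <- R2 - (7/9)*R1:  [     0     -9    8/3  -49/3 ]
R3 <- R3 - (1/3)*R1:  [  0  -1  -1  -7 ]
R3 <- R3 - (1/9)*R2:  [       0        0   -35/27  -140/27 ]
Row echelon form:
[ 9   0      -6  |       -6 ]
[ 0  -9     8/3  |    -49/3 ]
[ 0   0  -35/27  |  -140/27 ]
Back-substitution:
r = (-140/27) / (-35/27) = 4
q = (-49/3 - (8/3)*(4)) / -9 = 3
p = (-6 - (-6)*(4)) / 9 = 2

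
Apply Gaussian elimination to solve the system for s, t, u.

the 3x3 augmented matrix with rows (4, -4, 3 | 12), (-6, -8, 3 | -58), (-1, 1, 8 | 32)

Forward elimination on [A|b]:
R2 <- R2 - (-3/2)*R1:  [    0   -14  15/2   -40 ]
R3 <- R3 - (-1/4)*R1:  [    0     0  35/4    35 ]
Row echelon form:
[ 4   -4     3  |   12 ]
[ 0  -14  15/2  |  -40 ]
[ 0    0  35/4  |   35 ]
Back-substitution:
u = (35) / (35/4) = 4
t = (-40 - (15/2)*(4)) / -14 = 5
s = (12 - (-4)*(5) - (3)*(4)) / 4 = 5

(5, 5, 4)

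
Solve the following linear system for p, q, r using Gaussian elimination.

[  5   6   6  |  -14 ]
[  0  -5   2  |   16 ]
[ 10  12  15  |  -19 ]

(-4, -2, 3)

Forward elimination on [A|b]:
R3 <- R3 - (2)*R1:  [ 0  0  3  9 ]
Row echelon form:
[ 5   6  6  |  -14 ]
[ 0  -5  2  |   16 ]
[ 0   0  3  |    9 ]
Back-substitution:
r = (9) / 3 = 3
q = (16 - (2)*(3)) / -5 = -2
p = (-14 - (6)*(-2) - (6)*(3)) / 5 = -4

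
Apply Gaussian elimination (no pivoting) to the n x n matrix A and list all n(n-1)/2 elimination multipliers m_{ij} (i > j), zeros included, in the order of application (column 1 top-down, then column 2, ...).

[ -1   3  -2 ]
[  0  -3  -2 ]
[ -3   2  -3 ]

Forward elimination:
R2: entry in column 1 is already 0 -> m_{21} = 0 (no row operation needed)
R3 <- R3 - (3)*R1:  [  0  -7   3 ]
R3 <- R3 - (7/3)*R2:  [    0     0  23/3 ]
Multipliers (in order of application): m_{21} = 0, m_{31} = 3, m_{32} = 7/3

multipliers: 0, 3, 7/3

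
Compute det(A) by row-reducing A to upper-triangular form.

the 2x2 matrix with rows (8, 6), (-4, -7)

Forward elimination:
R2 <- R2 - (-1/2)*R1:  [  0  -4 ]
Upper-triangular form:
[ 8   6 ]
[ 0  -4 ]
det(A) = (-1)^0 * (8) * (-4) = -32  (0 row swaps -> sign +1)

det(A) = -32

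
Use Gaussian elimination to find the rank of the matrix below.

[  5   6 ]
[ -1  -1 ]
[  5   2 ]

rank(A) = 2

Row reduction:
R2 <- R2 - (-1/5)*R1:  [   0  1/5 ]
R3 <- R3 - (1)*R1:  [  0  -4 ]
R3 <- R3 - (-20)*R2:  [ 0  0 ]
Row echelon form:
[ 5    6 ]
[ 0  1/5 ]
[ 0    0 ]
Nonzero rows / pivot columns: 2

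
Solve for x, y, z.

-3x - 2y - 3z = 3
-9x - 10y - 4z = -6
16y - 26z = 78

Forward elimination on [A|b]:
R2 <- R2 - (3)*R1:  [   0   -4    5  -15 ]
R3 <- R3 - (-4)*R2:  [  0   0  -6  18 ]
Row echelon form:
[ -3  -2  -3  |    3 ]
[  0  -4   5  |  -15 ]
[  0   0  -6  |   18 ]
Back-substitution:
z = (18) / -6 = -3
y = (-15 - (5)*(-3)) / -4 = 0
x = (3 - (-2)*(0) - (-3)*(-3)) / -3 = 2

(2, 0, -3)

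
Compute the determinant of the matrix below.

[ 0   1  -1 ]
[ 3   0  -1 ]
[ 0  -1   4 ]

Forward elimination:
R1 <-> R2   (pivot in column 1 was zero)
[ 3   0  -1 ]
[ 0   1  -1 ]
[ 0  -1   4 ]
R3 <- R3 - (-1)*R2:  [ 0  0  3 ]
Upper-triangular form:
[ 3  0  -1 ]
[ 0  1  -1 ]
[ 0  0   3 ]
det(A) = (-1)^1 * (3) * (1) * (3) = -9  (1 row swap -> sign -1)

det(A) = -9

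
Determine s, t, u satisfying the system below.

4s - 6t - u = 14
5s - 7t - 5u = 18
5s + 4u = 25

Forward elimination on [A|b]:
R2 <- R2 - (5/4)*R1:  [     0    1/2  -15/4    1/2 ]
R3 <- R3 - (5/4)*R1:  [    0  15/2  21/4  15/2 ]
R3 <- R3 - (15)*R2:  [     0      0  123/2      0 ]
Row echelon form:
[ 4   -6     -1  |   14 ]
[ 0  1/2  -15/4  |  1/2 ]
[ 0    0  123/2  |    0 ]
Back-substitution:
u = (0) / (123/2) = 0
t = (1/2 - (-15/4)*(0)) / (1/2) = 1
s = (14 - (-6)*(1) - (-1)*(0)) / 4 = 5

(5, 1, 0)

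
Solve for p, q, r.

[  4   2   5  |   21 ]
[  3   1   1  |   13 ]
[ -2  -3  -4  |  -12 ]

(4, 0, 1)

Forward elimination on [A|b]:
R2 <- R2 - (3/4)*R1:  [     0   -1/2  -11/4  -11/4 ]
R3 <- R3 - (-1/2)*R1:  [    0    -2  -3/2  -3/2 ]
R3 <- R3 - (4)*R2:  [    0     0  19/2  19/2 ]
Row echelon form:
[ 4     2      5  |     21 ]
[ 0  -1/2  -11/4  |  -11/4 ]
[ 0     0   19/2  |   19/2 ]
Back-substitution:
r = (19/2) / (19/2) = 1
q = (-11/4 - (-11/4)*(1)) / (-1/2) = 0
p = (21 - (2)*(0) - (5)*(1)) / 4 = 4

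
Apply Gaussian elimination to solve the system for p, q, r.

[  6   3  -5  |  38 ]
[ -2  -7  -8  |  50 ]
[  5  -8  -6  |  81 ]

(5, -4, -4)

Forward elimination on [A|b]:
R2 <- R2 - (-1/3)*R1:  [     0     -6  -29/3  188/3 ]
R3 <- R3 - (5/6)*R1:  [     0  -21/2  -11/6  148/3 ]
R3 <- R3 - (7/4)*R2:  [      0       0  181/12  -181/3 ]
Row echelon form:
[ 6   3      -5  |      38 ]
[ 0  -6   -29/3  |   188/3 ]
[ 0   0  181/12  |  -181/3 ]
Back-substitution:
r = (-181/3) / (181/12) = -4
q = (188/3 - (-29/3)*(-4)) / -6 = -4
p = (38 - (3)*(-4) - (-5)*(-4)) / 6 = 5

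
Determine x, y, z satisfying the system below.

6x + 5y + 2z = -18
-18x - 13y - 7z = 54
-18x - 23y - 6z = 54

(-3, 0, 0)

Forward elimination on [A|b]:
R2 <- R2 - (-3)*R1:  [  0   2  -1   0 ]
R3 <- R3 - (-3)*R1:  [  0  -8   0   0 ]
R3 <- R3 - (-4)*R2:  [  0   0  -4   0 ]
Row echelon form:
[ 6  5   2  |  -18 ]
[ 0  2  -1  |    0 ]
[ 0  0  -4  |    0 ]
Back-substitution:
z = (0) / -4 = 0
y = (0 - (-1)*(0)) / 2 = 0
x = (-18 - (5)*(0) - (2)*(0)) / 6 = -3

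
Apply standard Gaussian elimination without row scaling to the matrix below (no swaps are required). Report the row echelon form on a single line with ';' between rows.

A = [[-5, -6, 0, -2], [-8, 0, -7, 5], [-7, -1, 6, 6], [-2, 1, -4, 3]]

Forward elimination:
R2 <- R2 - (8/5)*R1:  [    0  48/5    -7  41/5 ]
R3 <- R3 - (7/5)*R1:  [    0  37/5     6  44/5 ]
R4 <- R4 - (2/5)*R1:  [    0  17/5    -4  19/5 ]
R3 <- R3 - (37/48)*R2:  [      0       0  547/48  119/48 ]
R4 <- R4 - (17/48)*R2:  [      0       0  -73/48   43/48 ]
R4 <- R4 - (-73/547)*R3:  [       0        0        0  671/547 ]
Row echelon form:
[ -5    -6       0       -2 ]
[  0  48/5      -7     41/5 ]
[  0     0  547/48   119/48 ]
[  0     0       0  671/547 ]

REF = [-5 -6 0 -2; 0 48/5 -7 41/5; 0 0 547/48 119/48; 0 0 0 671/547]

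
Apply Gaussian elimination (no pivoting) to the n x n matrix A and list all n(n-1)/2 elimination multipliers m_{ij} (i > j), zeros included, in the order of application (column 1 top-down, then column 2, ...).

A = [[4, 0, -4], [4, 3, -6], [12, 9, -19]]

Forward elimination:
R2 <- R2 - (1)*R1:  [  0   3  -2 ]
R3 <- R3 - (3)*R1:  [  0   9  -7 ]
R3 <- R3 - (3)*R2:  [  0   0  -1 ]
Multipliers (in order of application): m_{21} = 1, m_{31} = 3, m_{32} = 3

multipliers: 1, 3, 3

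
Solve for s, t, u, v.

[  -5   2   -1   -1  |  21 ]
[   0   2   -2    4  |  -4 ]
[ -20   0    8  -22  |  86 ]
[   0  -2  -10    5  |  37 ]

Forward elimination on [A|b]:
R3 <- R3 - (4)*R1:  [   0   -8   12  -18    2 ]
R3 <- R3 - (-4)*R2:  [   0    0    4   -2  -14 ]
R4 <- R4 - (-1)*R2:  [   0    0  -12    9   33 ]
R4 <- R4 - (-3)*R3:  [  0   0   0   3  -9 ]
Row echelon form:
[ -5  2  -1  -1  |   21 ]
[  0  2  -2   4  |   -4 ]
[  0  0   4  -2  |  -14 ]
[  0  0   0   3  |   -9 ]
Back-substitution:
v = (-9) / 3 = -3
u = (-14 - (-2)*(-3)) / 4 = -5
t = (-4 - (-2)*(-5) - (4)*(-3)) / 2 = -1
s = (21 - (2)*(-1) - (-1)*(-5) - (-1)*(-3)) / -5 = -3

(-3, -1, -5, -3)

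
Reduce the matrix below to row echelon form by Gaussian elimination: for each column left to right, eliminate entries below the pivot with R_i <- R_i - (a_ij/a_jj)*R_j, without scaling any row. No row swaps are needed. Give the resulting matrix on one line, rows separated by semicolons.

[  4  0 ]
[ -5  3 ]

REF = [4 0; 0 3]

Forward elimination:
R2 <- R2 - (-5/4)*R1:  [ 0  3 ]
Row echelon form:
[ 4  0 ]
[ 0  3 ]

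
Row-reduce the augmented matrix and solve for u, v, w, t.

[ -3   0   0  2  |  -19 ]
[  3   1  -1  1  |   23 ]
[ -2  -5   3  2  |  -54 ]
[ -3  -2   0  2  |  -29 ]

(5, 5, -5, -2)

Forward elimination on [A|b]:
R2 <- R2 - (-1)*R1:  [  0   1  -1   3   4 ]
R3 <- R3 - (2/3)*R1:  [      0      -5       3     2/3  -124/3 ]
R4 <- R4 - (1)*R1:  [   0   -2    0    0  -10 ]
R3 <- R3 - (-5)*R2:  [     0      0     -2   47/3  -64/3 ]
R4 <- R4 - (-2)*R2:  [  0   0  -2   6  -2 ]
R4 <- R4 - (1)*R3:  [     0      0      0  -29/3   58/3 ]
Row echelon form:
[ -3  0   0      2  |    -19 ]
[  0  1  -1      3  |      4 ]
[  0  0  -2   47/3  |  -64/3 ]
[  0  0   0  -29/3  |   58/3 ]
Back-substitution:
t = (58/3) / (-29/3) = -2
w = (-64/3 - (47/3)*(-2)) / -2 = -5
v = (4 - (-1)*(-5) - (3)*(-2)) / 1 = 5
u = (-19 - (2)*(-2)) / -3 = 5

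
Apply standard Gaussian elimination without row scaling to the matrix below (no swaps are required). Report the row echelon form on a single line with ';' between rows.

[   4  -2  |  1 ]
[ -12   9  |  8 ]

REF = [4 -2 1; 0 3 11]

Forward elimination:
R2 <- R2 - (-3)*R1:  [  0   3  11 ]
Row echelon form:
[ 4  -2  |   1 ]
[ 0   3  |  11 ]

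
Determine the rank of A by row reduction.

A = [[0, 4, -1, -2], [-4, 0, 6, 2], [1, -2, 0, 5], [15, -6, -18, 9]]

rank(A) = 3

Row reduction:
R1 <-> R2   (pivot in column 1 was zero)
[ -4   0    6   2 ]
[  0   4   -1  -2 ]
[  1  -2    0   5 ]
[ 15  -6  -18   9 ]
R3 <- R3 - (-1/4)*R1:  [    0    -2   3/2  11/2 ]
R4 <- R4 - (-15/4)*R1:  [    0    -6   9/2  33/2 ]
R3 <- R3 - (-1/2)*R2:  [   0    0    1  9/2 ]
R4 <- R4 - (-3/2)*R2:  [    0     0     3  27/2 ]
R4 <- R4 - (3)*R3:  [ 0  0  0  0 ]
Row echelon form:
[ -4  0   6    2 ]
[  0  4  -1   -2 ]
[  0  0   1  9/2 ]
[  0  0   0    0 ]
Nonzero rows / pivot columns: 3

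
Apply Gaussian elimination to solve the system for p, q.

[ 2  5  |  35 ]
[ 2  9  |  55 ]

Forward elimination on [A|b]:
R2 <- R2 - (1)*R1:  [  0   4  20 ]
Row echelon form:
[ 2  5  |  35 ]
[ 0  4  |  20 ]
Back-substitution:
q = (20) / 4 = 5
p = (35 - (5)*(5)) / 2 = 5

(5, 5)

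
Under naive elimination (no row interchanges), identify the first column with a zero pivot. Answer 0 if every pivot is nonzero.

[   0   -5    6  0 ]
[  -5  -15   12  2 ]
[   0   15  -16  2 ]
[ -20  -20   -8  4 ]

first zero-pivot column = 1

Naive forward elimination:
Pivot entry (1,1) is zero but row 2 has -5 in column 1 -> naive elimination stops; a row interchange (e.g. R1 <-> R2) would be required here.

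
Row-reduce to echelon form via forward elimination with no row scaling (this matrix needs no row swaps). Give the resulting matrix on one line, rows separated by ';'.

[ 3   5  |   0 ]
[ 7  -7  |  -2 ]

REF = [3 5 0; 0 -56/3 -2]

Forward elimination:
R2 <- R2 - (7/3)*R1:  [     0  -56/3     -2 ]
Row echelon form:
[ 3      5  |   0 ]
[ 0  -56/3  |  -2 ]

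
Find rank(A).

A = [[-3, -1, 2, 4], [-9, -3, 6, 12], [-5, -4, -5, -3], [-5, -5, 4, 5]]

rank(A) = 3

Row reduction:
R2 <- R2 - (3)*R1:  [ 0  0  0  0 ]
R3 <- R3 - (5/3)*R1:  [     0   -7/3  -25/3  -29/3 ]
R4 <- R4 - (5/3)*R1:  [     0  -10/3    2/3   -5/3 ]
R2 <-> R3   (pivot in column 2 was zero)
[ -3     -1      2      4 ]
[  0   -7/3  -25/3  -29/3 ]
[  0      0      0      0 ]
[  0  -10/3    2/3   -5/3 ]
R4 <- R4 - (10/7)*R2:  [    0     0  88/7  85/7 ]
R3 <-> R4   (pivot in column 3 was zero)
[ -3    -1      2      4 ]
[  0  -7/3  -25/3  -29/3 ]
[  0     0   88/7   85/7 ]
[  0     0      0      0 ]
Row echelon form:
[ -3    -1      2      4 ]
[  0  -7/3  -25/3  -29/3 ]
[  0     0   88/7   85/7 ]
[  0     0      0      0 ]
Nonzero rows / pivot columns: 3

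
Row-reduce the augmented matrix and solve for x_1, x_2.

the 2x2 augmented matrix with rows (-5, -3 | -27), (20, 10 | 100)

(3, 4)

Forward elimination on [A|b]:
R2 <- R2 - (-4)*R1:  [  0  -2  -8 ]
Row echelon form:
[ -5  -3  |  -27 ]
[  0  -2  |   -8 ]
Back-substitution:
x_2 = (-8) / -2 = 4
x_1 = (-27 - (-3)*(4)) / -5 = 3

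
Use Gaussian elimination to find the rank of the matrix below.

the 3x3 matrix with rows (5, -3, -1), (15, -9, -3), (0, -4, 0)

rank(A) = 2

Row reduction:
R2 <- R2 - (3)*R1:  [ 0  0  0 ]
R2 <-> R3   (pivot in column 2 was zero)
[ 5  -3  -1 ]
[ 0  -4   0 ]
[ 0   0   0 ]
Row echelon form:
[ 5  -3  -1 ]
[ 0  -4   0 ]
[ 0   0   0 ]
Nonzero rows / pivot columns: 2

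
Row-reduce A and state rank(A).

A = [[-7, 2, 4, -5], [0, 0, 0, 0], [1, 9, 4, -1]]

Row reduction:
R3 <- R3 - (-1/7)*R1:  [     0   65/7   32/7  -12/7 ]
R2 <-> R3   (pivot in column 2 was zero)
[ -7     2     4     -5 ]
[  0  65/7  32/7  -12/7 ]
[  0     0     0      0 ]
Row echelon form:
[ -7     2     4     -5 ]
[  0  65/7  32/7  -12/7 ]
[  0     0     0      0 ]
Nonzero rows / pivot columns: 2

rank(A) = 2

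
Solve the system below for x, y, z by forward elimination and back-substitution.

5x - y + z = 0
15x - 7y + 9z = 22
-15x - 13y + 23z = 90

(-1, -4, 1)

Forward elimination on [A|b]:
R2 <- R2 - (3)*R1:  [  0  -4   6  22 ]
R3 <- R3 - (-3)*R1:  [   0  -16   26   90 ]
R3 <- R3 - (4)*R2:  [ 0  0  2  2 ]
Row echelon form:
[ 5  -1  1  |   0 ]
[ 0  -4  6  |  22 ]
[ 0   0  2  |   2 ]
Back-substitution:
z = (2) / 2 = 1
y = (22 - (6)*(1)) / -4 = -4
x = (0 - (-1)*(-4) - (1)*(1)) / 5 = -1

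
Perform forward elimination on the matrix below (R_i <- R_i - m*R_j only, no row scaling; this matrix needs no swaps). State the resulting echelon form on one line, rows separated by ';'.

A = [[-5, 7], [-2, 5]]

REF = [-5 7; 0 11/5]

Forward elimination:
R2 <- R2 - (2/5)*R1:  [    0  11/5 ]
Row echelon form:
[ -5     7 ]
[  0  11/5 ]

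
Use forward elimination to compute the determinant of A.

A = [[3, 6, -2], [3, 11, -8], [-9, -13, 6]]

Forward elimination:
R2 <- R2 - (1)*R1:  [  0   5  -6 ]
R3 <- R3 - (-3)*R1:  [ 0  5  0 ]
R3 <- R3 - (1)*R2:  [ 0  0  6 ]
Upper-triangular form:
[ 3  6  -2 ]
[ 0  5  -6 ]
[ 0  0   6 ]
det(A) = (-1)^0 * (3) * (5) * (6) = 90  (0 row swaps -> sign +1)

det(A) = 90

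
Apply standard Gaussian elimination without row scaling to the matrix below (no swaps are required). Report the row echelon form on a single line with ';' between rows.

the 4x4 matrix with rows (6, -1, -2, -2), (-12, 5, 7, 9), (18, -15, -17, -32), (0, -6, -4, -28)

Forward elimination:
R2 <- R2 - (-2)*R1:  [ 0  3  3  5 ]
R3 <- R3 - (3)*R1:  [   0  -12  -11  -26 ]
R3 <- R3 - (-4)*R2:  [  0   0   1  -6 ]
R4 <- R4 - (-2)*R2:  [   0    0    2  -18 ]
R4 <- R4 - (2)*R3:  [  0   0   0  -6 ]
Row echelon form:
[ 6  -1  -2  -2 ]
[ 0   3   3   5 ]
[ 0   0   1  -6 ]
[ 0   0   0  -6 ]

REF = [6 -1 -2 -2; 0 3 3 5; 0 0 1 -6; 0 0 0 -6]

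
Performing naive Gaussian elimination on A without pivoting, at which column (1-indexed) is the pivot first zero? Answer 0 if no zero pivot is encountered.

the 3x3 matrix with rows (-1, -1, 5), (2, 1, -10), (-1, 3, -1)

first zero-pivot column = 0

Naive forward elimination:
R2 <- R2 - (-2)*R1:  [  0  -1   0 ]
R3 <- R3 - (1)*R1:  [  0   4  -6 ]
R3 <- R3 - (-4)*R2:  [  0   0  -6 ]
All pivots nonzero; naive elimination completes without hitting a zero pivot.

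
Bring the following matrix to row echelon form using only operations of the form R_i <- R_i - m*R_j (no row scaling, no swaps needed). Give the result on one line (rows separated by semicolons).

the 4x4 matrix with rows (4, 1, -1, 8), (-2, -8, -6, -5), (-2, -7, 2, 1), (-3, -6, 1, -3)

REF = [4 1 -1 8; 0 -15/2 -13/2 -1; 0 0 107/15 88/15; 0 0 0 -53/214]

Forward elimination:
R2 <- R2 - (-1/2)*R1:  [     0  -15/2  -13/2     -1 ]
R3 <- R3 - (-1/2)*R1:  [     0  -13/2    3/2      5 ]
R4 <- R4 - (-3/4)*R1:  [     0  -21/4    1/4      3 ]
R3 <- R3 - (13/15)*R2:  [      0       0  107/15   88/15 ]
R4 <- R4 - (7/10)*R2:  [     0      0   24/5  37/10 ]
R4 <- R4 - (72/107)*R3:  [       0        0        0  -53/214 ]
Row echelon form:
[ 4      1      -1        8 ]
[ 0  -15/2   -13/2       -1 ]
[ 0      0  107/15    88/15 ]
[ 0      0       0  -53/214 ]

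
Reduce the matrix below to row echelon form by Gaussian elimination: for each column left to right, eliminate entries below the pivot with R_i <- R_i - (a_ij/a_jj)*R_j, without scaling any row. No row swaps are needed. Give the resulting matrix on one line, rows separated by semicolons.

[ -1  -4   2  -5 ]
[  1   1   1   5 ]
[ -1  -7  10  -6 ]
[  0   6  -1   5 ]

REF = [-1 -4 2 -5; 0 -3 3 0; 0 0 5 -1; 0 0 0 6]

Forward elimination:
R2 <- R2 - (-1)*R1:  [  0  -3   3   0 ]
R3 <- R3 - (1)*R1:  [  0  -3   8  -1 ]
R3 <- R3 - (1)*R2:  [  0   0   5  -1 ]
R4 <- R4 - (-2)*R2:  [ 0  0  5  5 ]
R4 <- R4 - (1)*R3:  [ 0  0  0  6 ]
Row echelon form:
[ -1  -4  2  -5 ]
[  0  -3  3   0 ]
[  0   0  5  -1 ]
[  0   0  0   6 ]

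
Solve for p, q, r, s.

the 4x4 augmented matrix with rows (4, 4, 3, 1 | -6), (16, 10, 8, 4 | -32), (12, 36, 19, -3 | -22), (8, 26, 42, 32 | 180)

Forward elimination on [A|b]:
R2 <- R2 - (4)*R1:  [  0  -6  -4   0  -8 ]
R3 <- R3 - (3)*R1:  [  0  24  10  -6  -4 ]
R4 <- R4 - (2)*R1:  [   0   18   36   30  192 ]
R3 <- R3 - (-4)*R2:  [   0    0   -6   -6  -36 ]
R4 <- R4 - (-3)*R2:  [   0    0   24   30  168 ]
R4 <- R4 - (-4)*R3:  [  0   0   0   6  24 ]
Row echelon form:
[ 4   4   3   1  |   -6 ]
[ 0  -6  -4   0  |   -8 ]
[ 0   0  -6  -6  |  -36 ]
[ 0   0   0   6  |   24 ]
Back-substitution:
s = (24) / 6 = 4
r = (-36 - (-6)*(4)) / -6 = 2
q = (-8 - (-4)*(2)) / -6 = 0
p = (-6 - (4)*(0) - (3)*(2) - (1)*(4)) / 4 = -4

(-4, 0, 2, 4)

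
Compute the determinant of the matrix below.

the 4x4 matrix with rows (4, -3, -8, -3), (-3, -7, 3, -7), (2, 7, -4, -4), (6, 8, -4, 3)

Forward elimination:
R2 <- R2 - (-3/4)*R1:  [     0  -37/4     -3  -37/4 ]
R3 <- R3 - (1/2)*R1:  [    0  17/2     0  -5/2 ]
R4 <- R4 - (3/2)*R1:  [    0  25/2     8  15/2 ]
R3 <- R3 - (-34/37)*R2:  [       0        0  -102/37      -11 ]
R4 <- R4 - (-50/37)*R2:  [      0       0  146/37      -5 ]
R4 <- R4 - (-73/51)*R3:  [        0         0         0  -1058/51 ]
Upper-triangular form:
[ 4     -3       -8        -3 ]
[ 0  -37/4       -3     -37/4 ]
[ 0      0  -102/37       -11 ]
[ 0      0        0  -1058/51 ]
det(A) = (-1)^0 * (4) * (-37/4) * (-102/37) * (-1058/51) = -2116  (0 row swaps -> sign +1)

det(A) = -2116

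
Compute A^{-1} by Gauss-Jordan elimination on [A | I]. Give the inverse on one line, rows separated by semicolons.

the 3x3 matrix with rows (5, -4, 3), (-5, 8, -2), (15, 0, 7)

inverse = [-14/25 -7/25 4/25; -1/20 1/10 1/20; 6/5 3/5 -1/5]

Gauss-Jordan on [A | I]:
R1 <- (1/5)*R1:  [    1  -4/5   3/5  |   1/5     0     0 ]
R2 <- R2 - (-5)*R1:  [ 0  4  1  |  1  1  0 ]
R3 <- R3 - (15)*R1:  [  0  12  -2  |  -3   0   1 ]
R2 <- (1/4)*R2:  [   0    1  1/4  |  1/4  1/4    0 ]
R1 <- R1 - (-4/5)*R2:  [   1    0  4/5  |  2/5  1/5    0 ]
R3 <- R3 - (12)*R2:  [  0   0  -5  |  -6  -3   1 ]
R3 <- (1/-5)*R3:  [    0     0     1  |   6/5   3/5  -1/5 ]
R1 <- R1 - (4/5)*R3:  [      1       0       0  |  -14/25   -7/25    4/25 ]
R2 <- R2 - (1/4)*R3:  [     0      1      0  |  -1/20   1/10   1/20 ]
Right block of [I | A^{-1}] is the inverse:
[ -14/25  -7/25  4/25 ]
[  -1/20   1/10  1/20 ]
[    6/5    3/5  -1/5 ]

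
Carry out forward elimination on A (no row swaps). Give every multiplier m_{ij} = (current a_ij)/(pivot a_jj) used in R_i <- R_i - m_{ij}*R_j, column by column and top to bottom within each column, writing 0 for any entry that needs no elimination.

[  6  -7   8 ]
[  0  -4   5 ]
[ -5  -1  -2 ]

multipliers: 0, -5/6, 41/24

Forward elimination:
R2: entry in column 1 is already 0 -> m_{21} = 0 (no row operation needed)
R3 <- R3 - (-5/6)*R1:  [     0  -41/6   14/3 ]
R3 <- R3 - (41/24)*R2:  [     0      0  -31/8 ]
Multipliers (in order of application): m_{21} = 0, m_{31} = -5/6, m_{32} = 41/24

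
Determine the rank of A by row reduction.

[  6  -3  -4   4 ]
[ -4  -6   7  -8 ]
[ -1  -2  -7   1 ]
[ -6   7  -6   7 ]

rank(A) = 4

Row reduction:
R2 <- R2 - (-2/3)*R1:  [     0     -8   13/3  -16/3 ]
R3 <- R3 - (-1/6)*R1:  [     0   -5/2  -23/3    5/3 ]
R4 <- R4 - (-1)*R1:  [   0    4  -10   11 ]
R3 <- R3 - (5/16)*R2:  [       0        0  -433/48     10/3 ]
R4 <- R4 - (-1/2)*R2:  [     0      0  -47/6   25/3 ]
R4 <- R4 - (376/433)*R3:  [        0         0         0  2355/433 ]
Row echelon form:
[ 6  -3       -4         4 ]
[ 0  -8     13/3     -16/3 ]
[ 0   0  -433/48      10/3 ]
[ 0   0        0  2355/433 ]
Nonzero rows / pivot columns: 4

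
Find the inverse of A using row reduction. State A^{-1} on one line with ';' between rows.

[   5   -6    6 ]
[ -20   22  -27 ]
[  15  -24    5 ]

inverse = [-269/20 -57/20 3/4; -61/8 -13/8 3/8; 15/4 3/4 -1/4]

Gauss-Jordan on [A | I]:
R1 <- (1/5)*R1:  [    1  -6/5   6/5  |   1/5     0     0 ]
R2 <- R2 - (-20)*R1:  [  0  -2  -3  |   4   1   0 ]
R3 <- R3 - (15)*R1:  [   0   -6  -13  |   -3    0    1 ]
R2 <- (1/-2)*R2:  [    0     1   3/2  |    -2  -1/2     0 ]
R1 <- R1 - (-6/5)*R2:  [     1      0      3  |  -11/5   -3/5      0 ]
R3 <- R3 - (-6)*R2:  [   0    0   -4  |  -15   -3    1 ]
R3 <- (1/-4)*R3:  [    0     0     1  |  15/4   3/4  -1/4 ]
R1 <- R1 - (3)*R3:  [       1        0        0  |  -269/20   -57/20      3/4 ]
R2 <- R2 - (3/2)*R3:  [     0      1      0  |  -61/8  -13/8    3/8 ]
Right block of [I | A^{-1}] is the inverse:
[ -269/20  -57/20   3/4 ]
[   -61/8   -13/8   3/8 ]
[    15/4     3/4  -1/4 ]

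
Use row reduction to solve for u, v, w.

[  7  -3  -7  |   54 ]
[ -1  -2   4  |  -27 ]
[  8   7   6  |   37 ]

Forward elimination on [A|b]:
R2 <- R2 - (-1/7)*R1:  [      0   -17/7       3  -135/7 ]
R3 <- R3 - (8/7)*R1:  [      0    73/7      14  -173/7 ]
R3 <- R3 - (-73/17)*R2:  [        0         0    457/17  -1828/17 ]
Row echelon form:
[ 7     -3      -7  |        54 ]
[ 0  -17/7       3  |    -135/7 ]
[ 0      0  457/17  |  -1828/17 ]
Back-substitution:
w = (-1828/17) / (457/17) = -4
v = (-135/7 - (3)*(-4)) / (-17/7) = 3
u = (54 - (-3)*(3) - (-7)*(-4)) / 7 = 5

(5, 3, -4)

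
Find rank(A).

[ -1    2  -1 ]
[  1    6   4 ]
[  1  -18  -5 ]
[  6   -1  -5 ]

Row reduction:
R2 <- R2 - (-1)*R1:  [ 0  8  3 ]
R3 <- R3 - (-1)*R1:  [   0  -16   -6 ]
R4 <- R4 - (-6)*R1:  [   0   11  -11 ]
R3 <- R3 - (-2)*R2:  [ 0  0  0 ]
R4 <- R4 - (11/8)*R2:  [      0       0  -121/8 ]
R3 <-> R4   (pivot in column 3 was zero)
[ -1  2      -1 ]
[  0  8       3 ]
[  0  0  -121/8 ]
[  0  0       0 ]
Row echelon form:
[ -1  2      -1 ]
[  0  8       3 ]
[  0  0  -121/8 ]
[  0  0       0 ]
Nonzero rows / pivot columns: 3

rank(A) = 3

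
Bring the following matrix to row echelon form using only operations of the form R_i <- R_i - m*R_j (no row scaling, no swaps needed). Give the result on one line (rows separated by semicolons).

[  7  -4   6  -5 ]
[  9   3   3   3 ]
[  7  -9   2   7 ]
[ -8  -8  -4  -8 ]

Forward elimination:
R2 <- R2 - (9/7)*R1:  [     0   57/7  -33/7   66/7 ]
R3 <- R3 - (1)*R1:  [  0  -5  -4  12 ]
R4 <- R4 - (-8/7)*R1:  [     0  -88/7   20/7  -96/7 ]
R3 <- R3 - (-35/57)*R2:  [       0        0  -131/19   338/19 ]
R4 <- R4 - (-88/57)*R2:  [      0       0  -84/19   16/19 ]
R4 <- R4 - (84/131)*R3:  [         0          0          0  -1384/131 ]
Row echelon form:
[ 7    -4        6         -5 ]
[ 0  57/7    -33/7       66/7 ]
[ 0     0  -131/19     338/19 ]
[ 0     0        0  -1384/131 ]

REF = [7 -4 6 -5; 0 57/7 -33/7 66/7; 0 0 -131/19 338/19; 0 0 0 -1384/131]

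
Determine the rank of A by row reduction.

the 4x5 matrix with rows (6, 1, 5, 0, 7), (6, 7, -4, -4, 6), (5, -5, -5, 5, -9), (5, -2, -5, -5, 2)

rank(A) = 4

Row reduction:
R2 <- R2 - (1)*R1:  [  0   6  -9  -4  -1 ]
R3 <- R3 - (5/6)*R1:  [     0  -35/6  -55/6      5  -89/6 ]
R4 <- R4 - (5/6)*R1:  [     0  -17/6  -55/6     -5  -23/6 ]
R3 <- R3 - (-35/36)*R2:  [       0        0  -215/12     10/9  -569/36 ]
R4 <- R4 - (-17/36)*R2:  [       0        0  -161/12    -62/9  -155/36 ]
R4 <- R4 - (161/215)*R3:  [        0         0         0   -332/43  1619/215 ]
Row echelon form:
[ 6  1        5        0         7 ]
[ 0  6       -9       -4        -1 ]
[ 0  0  -215/12     10/9   -569/36 ]
[ 0  0        0  -332/43  1619/215 ]
Nonzero rows / pivot columns: 4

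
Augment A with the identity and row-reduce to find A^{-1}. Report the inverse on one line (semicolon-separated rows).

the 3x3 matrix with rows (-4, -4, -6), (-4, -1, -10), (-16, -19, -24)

Gauss-Jordan on [A | I]:
R1 <- (1/-4)*R1:  [    1     1   3/2  |  -1/4     0     0 ]
R2 <- R2 - (-4)*R1:  [  0   3  -4  |  -1   1   0 ]
R3 <- R3 - (-16)*R1:  [  0  -3   0  |  -4   0   1 ]
R2 <- (1/3)*R2:  [    0     1  -4/3  |  -1/3   1/3     0 ]
R1 <- R1 - (1)*R2:  [    1     0  17/6  |  1/12  -1/3     0 ]
R3 <- R3 - (-3)*R2:  [  0   0  -4  |  -5   1   1 ]
R3 <- (1/-4)*R3:  [    0     0     1  |   5/4  -1/4  -1/4 ]
R1 <- R1 - (17/6)*R3:  [      1       0       0  |  -83/24     3/8   17/24 ]
R2 <- R2 - (-4/3)*R3:  [    0     1     0  |   4/3     0  -1/3 ]
Right block of [I | A^{-1}] is the inverse:
[ -83/24   3/8  17/24 ]
[    4/3     0   -1/3 ]
[    5/4  -1/4   -1/4 ]

inverse = [-83/24 3/8 17/24; 4/3 0 -1/3; 5/4 -1/4 -1/4]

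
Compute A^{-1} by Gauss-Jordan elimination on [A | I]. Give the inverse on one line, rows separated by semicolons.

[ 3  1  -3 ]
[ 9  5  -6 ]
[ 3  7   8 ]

inverse = [41/6 -29/12 3/4; -15/2 11/4 -3/4; 4 -3/2 1/2]

Gauss-Jordan on [A | I]:
R1 <- (1/3)*R1:  [   1  1/3   -1  |  1/3    0    0 ]
R2 <- R2 - (9)*R1:  [  0   2   3  |  -3   1   0 ]
R3 <- R3 - (3)*R1:  [  0   6  11  |  -1   0   1 ]
R2 <- (1/2)*R2:  [    0     1   3/2  |  -3/2   1/2     0 ]
R1 <- R1 - (1/3)*R2:  [    1     0  -3/2  |   5/6  -1/6     0 ]
R3 <- R3 - (6)*R2:  [  0   0   2  |   8  -3   1 ]
R3 <- (1/2)*R3:  [    0     0     1  |     4  -3/2   1/2 ]
R1 <- R1 - (-3/2)*R3:  [      1       0       0  |    41/6  -29/12     3/4 ]
R2 <- R2 - (3/2)*R3:  [     0      1      0  |  -15/2   11/4   -3/4 ]
Right block of [I | A^{-1}] is the inverse:
[  41/6  -29/12   3/4 ]
[ -15/2    11/4  -3/4 ]
[     4    -3/2   1/2 ]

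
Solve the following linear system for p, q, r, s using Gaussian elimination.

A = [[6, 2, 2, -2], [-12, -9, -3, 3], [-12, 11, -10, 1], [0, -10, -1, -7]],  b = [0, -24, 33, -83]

Forward elimination on [A|b]:
R2 <- R2 - (-2)*R1:  [   0   -5    1   -1  -24 ]
R3 <- R3 - (-2)*R1:  [  0  15  -6  -3  33 ]
R3 <- R3 - (-3)*R2:  [   0    0   -3   -6  -39 ]
R4 <- R4 - (2)*R2:  [   0    0   -3   -5  -35 ]
R4 <- R4 - (1)*R3:  [ 0  0  0  1  4 ]
Row echelon form:
[ 6   2   2  -2  |    0 ]
[ 0  -5   1  -1  |  -24 ]
[ 0   0  -3  -6  |  -39 ]
[ 0   0   0   1  |    4 ]
Back-substitution:
s = (4) / 1 = 4
r = (-39 - (-6)*(4)) / -3 = 5
q = (-24 - (1)*(5) - (-1)*(4)) / -5 = 5
p = (0 - (2)*(5) - (2)*(5) - (-2)*(4)) / 6 = -2

(-2, 5, 5, 4)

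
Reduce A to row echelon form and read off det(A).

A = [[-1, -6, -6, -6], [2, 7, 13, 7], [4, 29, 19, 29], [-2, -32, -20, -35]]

Forward elimination:
R2 <- R2 - (-2)*R1:  [  0  -5   1  -5 ]
R3 <- R3 - (-4)*R1:  [  0   5  -5   5 ]
R4 <- R4 - (2)*R1:  [   0  -20   -8  -23 ]
R3 <- R3 - (-1)*R2:  [  0   0  -4   0 ]
R4 <- R4 - (4)*R2:  [   0    0  -12   -3 ]
R4 <- R4 - (3)*R3:  [  0   0   0  -3 ]
Upper-triangular form:
[ -1  -6  -6  -6 ]
[  0  -5   1  -5 ]
[  0   0  -4   0 ]
[  0   0   0  -3 ]
det(A) = (-1)^0 * (-1) * (-5) * (-4) * (-3) = 60  (0 row swaps -> sign +1)

det(A) = 60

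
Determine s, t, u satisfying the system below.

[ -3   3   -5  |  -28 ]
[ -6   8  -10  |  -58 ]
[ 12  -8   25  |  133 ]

(0, -1, 5)

Forward elimination on [A|b]:
R2 <- R2 - (2)*R1:  [  0   2   0  -2 ]
R3 <- R3 - (-4)*R1:  [  0   4   5  21 ]
R3 <- R3 - (2)*R2:  [  0   0   5  25 ]
Row echelon form:
[ -3  3  -5  |  -28 ]
[  0  2   0  |   -2 ]
[  0  0   5  |   25 ]
Back-substitution:
u = (25) / 5 = 5
t = (-2) / 2 = -1
s = (-28 - (3)*(-1) - (-5)*(5)) / -3 = 0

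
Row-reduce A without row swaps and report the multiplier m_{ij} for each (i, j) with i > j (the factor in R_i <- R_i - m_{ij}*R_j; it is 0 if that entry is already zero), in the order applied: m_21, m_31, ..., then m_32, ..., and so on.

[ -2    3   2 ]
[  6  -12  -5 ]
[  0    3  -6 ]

Forward elimination:
R2 <- R2 - (-3)*R1:  [  0  -3   1 ]
R3: entry in column 1 is already 0 -> m_{31} = 0 (no row operation needed)
R3 <- R3 - (-1)*R2:  [  0   0  -5 ]
Multipliers (in order of application): m_{21} = -3, m_{31} = 0, m_{32} = -1

multipliers: -3, 0, -1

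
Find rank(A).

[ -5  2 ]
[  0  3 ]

Row reduction:
Row echelon form:
[ -5  2 ]
[  0  3 ]
Nonzero rows / pivot columns: 2

rank(A) = 2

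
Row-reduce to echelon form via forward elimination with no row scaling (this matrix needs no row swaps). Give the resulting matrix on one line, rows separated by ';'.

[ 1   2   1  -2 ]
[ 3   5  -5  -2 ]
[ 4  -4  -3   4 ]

Forward elimination:
R2 <- R2 - (3)*R1:  [  0  -1  -8   4 ]
R3 <- R3 - (4)*R1:  [   0  -12   -7   12 ]
R3 <- R3 - (12)*R2:  [   0    0   89  -36 ]
Row echelon form:
[ 1   2   1   -2 ]
[ 0  -1  -8    4 ]
[ 0   0  89  -36 ]

REF = [1 2 1 -2; 0 -1 -8 4; 0 0 89 -36]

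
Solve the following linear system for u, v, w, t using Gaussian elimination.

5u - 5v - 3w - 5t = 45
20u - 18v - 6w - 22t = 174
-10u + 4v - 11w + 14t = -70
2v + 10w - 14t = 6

Forward elimination on [A|b]:
R2 <- R2 - (4)*R1:  [  0   2   6  -2  -6 ]
R3 <- R3 - (-2)*R1:  [   0   -6  -17    4   20 ]
R3 <- R3 - (-3)*R2:  [  0   0   1  -2   2 ]
R4 <- R4 - (1)*R2:  [   0    0    4  -12   12 ]
R4 <- R4 - (4)*R3:  [  0   0   0  -4   4 ]
Row echelon form:
[ 5  -5  -3  -5  |  45 ]
[ 0   2   6  -2  |  -6 ]
[ 0   0   1  -2  |   2 ]
[ 0   0   0  -4  |   4 ]
Back-substitution:
t = (4) / -4 = -1
w = (2 - (-2)*(-1)) / 1 = 0
v = (-6 - (6)*(0) - (-2)*(-1)) / 2 = -4
u = (45 - (-5)*(-4) - (-3)*(0) - (-5)*(-1)) / 5 = 4

(4, -4, 0, -1)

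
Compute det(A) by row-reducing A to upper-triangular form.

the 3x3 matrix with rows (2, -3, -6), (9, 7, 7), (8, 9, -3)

Forward elimination:
R2 <- R2 - (9/2)*R1:  [    0  41/2    34 ]
R3 <- R3 - (4)*R1:  [  0  21  21 ]
R3 <- R3 - (42/41)*R2:  [       0        0  -567/41 ]
Upper-triangular form:
[ 2    -3       -6 ]
[ 0  41/2       34 ]
[ 0     0  -567/41 ]
det(A) = (-1)^0 * (2) * (41/2) * (-567/41) = -567  (0 row swaps -> sign +1)

det(A) = -567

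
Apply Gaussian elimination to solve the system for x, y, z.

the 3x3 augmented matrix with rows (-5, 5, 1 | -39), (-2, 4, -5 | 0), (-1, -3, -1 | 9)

(4, -3, -4)

Forward elimination on [A|b]:
R2 <- R2 - (2/5)*R1:  [     0      2  -27/5   78/5 ]
R3 <- R3 - (1/5)*R1:  [    0    -4  -6/5  84/5 ]
R3 <- R3 - (-2)*R2:  [   0    0  -12   48 ]
Row echelon form:
[ -5  5      1  |   -39 ]
[  0  2  -27/5  |  78/5 ]
[  0  0    -12  |    48 ]
Back-substitution:
z = (48) / -12 = -4
y = (78/5 - (-27/5)*(-4)) / 2 = -3
x = (-39 - (5)*(-3) - (1)*(-4)) / -5 = 4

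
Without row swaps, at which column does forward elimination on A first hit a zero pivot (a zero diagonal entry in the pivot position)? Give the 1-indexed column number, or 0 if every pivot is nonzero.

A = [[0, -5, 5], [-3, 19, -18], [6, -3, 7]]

Naive forward elimination:
Pivot entry (1,1) is zero but row 2 has -3 in column 1 -> naive elimination stops; a row interchange (e.g. R1 <-> R2) would be required here.

first zero-pivot column = 1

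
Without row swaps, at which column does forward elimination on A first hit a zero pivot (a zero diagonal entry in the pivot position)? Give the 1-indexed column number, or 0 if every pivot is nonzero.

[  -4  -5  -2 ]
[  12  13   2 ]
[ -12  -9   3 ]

first zero-pivot column = 0

Naive forward elimination:
R2 <- R2 - (-3)*R1:  [  0  -2  -4 ]
R3 <- R3 - (3)*R1:  [ 0  6  9 ]
R3 <- R3 - (-3)*R2:  [  0   0  -3 ]
All pivots nonzero; naive elimination completes without hitting a zero pivot.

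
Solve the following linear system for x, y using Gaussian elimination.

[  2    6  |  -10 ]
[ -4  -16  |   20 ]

(-5, 0)

Forward elimination on [A|b]:
R2 <- R2 - (-2)*R1:  [  0  -4   0 ]
Row echelon form:
[ 2   6  |  -10 ]
[ 0  -4  |    0 ]
Back-substitution:
y = (0) / -4 = 0
x = (-10 - (6)*(0)) / 2 = -5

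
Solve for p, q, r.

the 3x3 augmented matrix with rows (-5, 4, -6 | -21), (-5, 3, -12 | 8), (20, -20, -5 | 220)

(5, -5, -4)

Forward elimination on [A|b]:
R2 <- R2 - (1)*R1:  [  0  -1  -6  29 ]
R3 <- R3 - (-4)*R1:  [   0   -4  -29  136 ]
R3 <- R3 - (4)*R2:  [  0   0  -5  20 ]
Row echelon form:
[ -5   4  -6  |  -21 ]
[  0  -1  -6  |   29 ]
[  0   0  -5  |   20 ]
Back-substitution:
r = (20) / -5 = -4
q = (29 - (-6)*(-4)) / -1 = -5
p = (-21 - (4)*(-5) - (-6)*(-4)) / -5 = 5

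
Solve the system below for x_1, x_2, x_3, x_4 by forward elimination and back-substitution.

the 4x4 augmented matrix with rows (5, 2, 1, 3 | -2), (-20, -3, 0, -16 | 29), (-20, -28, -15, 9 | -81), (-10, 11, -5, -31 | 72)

Forward elimination on [A|b]:
R2 <- R2 - (-4)*R1:  [  0   5   4  -4  21 ]
R3 <- R3 - (-4)*R1:  [   0  -20  -11   21  -89 ]
R4 <- R4 - (-2)*R1:  [   0   15   -3  -25   68 ]
R3 <- R3 - (-4)*R2:  [  0   0   5   5  -5 ]
R4 <- R4 - (3)*R2:  [   0    0  -15  -13    5 ]
R4 <- R4 - (-3)*R3:  [   0    0    0    2  -10 ]
Row echelon form:
[ 5  2  1   3  |   -2 ]
[ 0  5  4  -4  |   21 ]
[ 0  0  5   5  |   -5 ]
[ 0  0  0   2  |  -10 ]
Back-substitution:
x_4 = (-10) / 2 = -5
x_3 = (-5 - (5)*(-5)) / 5 = 4
x_2 = (21 - (4)*(4) - (-4)*(-5)) / 5 = -3
x_1 = (-2 - (2)*(-3) - (1)*(4) - (3)*(-5)) / 5 = 3

(3, -3, 4, -5)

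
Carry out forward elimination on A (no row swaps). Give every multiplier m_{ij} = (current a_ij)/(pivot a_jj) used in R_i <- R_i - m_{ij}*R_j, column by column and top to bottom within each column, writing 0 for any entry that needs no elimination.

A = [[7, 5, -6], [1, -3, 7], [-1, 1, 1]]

multipliers: 1/7, -1/7, -6/13

Forward elimination:
R2 <- R2 - (1/7)*R1:  [     0  -26/7   55/7 ]
R3 <- R3 - (-1/7)*R1:  [    0  12/7   1/7 ]
R3 <- R3 - (-6/13)*R2:  [     0      0  49/13 ]
Multipliers (in order of application): m_{21} = 1/7, m_{31} = -1/7, m_{32} = -6/13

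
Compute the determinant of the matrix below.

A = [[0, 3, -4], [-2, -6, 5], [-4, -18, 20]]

Forward elimination:
R1 <-> R2   (pivot in column 1 was zero)
[ -2   -6   5 ]
[  0    3  -4 ]
[ -4  -18  20 ]
R3 <- R3 - (2)*R1:  [  0  -6  10 ]
R3 <- R3 - (-2)*R2:  [ 0  0  2 ]
Upper-triangular form:
[ -2  -6   5 ]
[  0   3  -4 ]
[  0   0   2 ]
det(A) = (-1)^1 * (-2) * (3) * (2) = 12  (1 row swap -> sign -1)

det(A) = 12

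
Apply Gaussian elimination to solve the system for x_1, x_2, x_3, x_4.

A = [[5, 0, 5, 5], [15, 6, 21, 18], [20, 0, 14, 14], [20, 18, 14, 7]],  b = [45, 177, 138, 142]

Forward elimination on [A|b]:
R2 <- R2 - (3)*R1:  [  0   6   6   3  42 ]
R3 <- R3 - (4)*R1:  [   0    0   -6   -6  -42 ]
R4 <- R4 - (4)*R1:  [   0   18   -6  -13  -38 ]
R4 <- R4 - (3)*R2:  [    0     0   -24   -22  -164 ]
R4 <- R4 - (4)*R3:  [ 0  0  0  2  4 ]
Row echelon form:
[ 5  0   5   5  |   45 ]
[ 0  6   6   3  |   42 ]
[ 0  0  -6  -6  |  -42 ]
[ 0  0   0   2  |    4 ]
Back-substitution:
x_4 = (4) / 2 = 2
x_3 = (-42 - (-6)*(2)) / -6 = 5
x_2 = (42 - (6)*(5) - (3)*(2)) / 6 = 1
x_1 = (45 - (5)*(5) - (5)*(2)) / 5 = 2

(2, 1, 5, 2)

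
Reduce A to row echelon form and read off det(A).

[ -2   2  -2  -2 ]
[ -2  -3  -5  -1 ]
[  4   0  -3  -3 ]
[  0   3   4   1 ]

det(A) = -14

Forward elimination:
R2 <- R2 - (1)*R1:  [  0  -5  -3   1 ]
R3 <- R3 - (-2)*R1:  [  0   4  -7  -7 ]
R3 <- R3 - (-4/5)*R2:  [     0      0  -47/5  -31/5 ]
R4 <- R4 - (-3/5)*R2:  [    0     0  11/5   8/5 ]
R4 <- R4 - (-11/47)*R3:  [    0     0     0  7/47 ]
Upper-triangular form:
[ -2   2     -2     -2 ]
[  0  -5     -3      1 ]
[  0   0  -47/5  -31/5 ]
[  0   0      0   7/47 ]
det(A) = (-1)^0 * (-2) * (-5) * (-47/5) * (7/47) = -14  (0 row swaps -> sign +1)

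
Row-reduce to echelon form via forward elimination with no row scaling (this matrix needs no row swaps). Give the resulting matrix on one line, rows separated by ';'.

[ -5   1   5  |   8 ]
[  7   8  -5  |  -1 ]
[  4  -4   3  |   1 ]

Forward elimination:
R2 <- R2 - (-7/5)*R1:  [    0  47/5     2  51/5 ]
R3 <- R3 - (-4/5)*R1:  [     0  -16/5      7   37/5 ]
R3 <- R3 - (-16/47)*R2:  [      0       0  361/47  511/47 ]
Row echelon form:
[ -5     1       5  |       8 ]
[  0  47/5       2  |    51/5 ]
[  0     0  361/47  |  511/47 ]

REF = [-5 1 5 8; 0 47/5 2 51/5; 0 0 361/47 511/47]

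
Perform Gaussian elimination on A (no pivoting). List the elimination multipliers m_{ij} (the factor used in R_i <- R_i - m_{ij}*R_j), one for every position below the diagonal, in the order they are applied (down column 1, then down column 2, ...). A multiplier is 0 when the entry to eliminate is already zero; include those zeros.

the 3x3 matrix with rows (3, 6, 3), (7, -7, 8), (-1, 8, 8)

Forward elimination:
R2 <- R2 - (7/3)*R1:  [   0  -21    1 ]
R3 <- R3 - (-1/3)*R1:  [  0  10   9 ]
R3 <- R3 - (-10/21)*R2:  [      0       0  199/21 ]
Multipliers (in order of application): m_{21} = 7/3, m_{31} = -1/3, m_{32} = -10/21

multipliers: 7/3, -1/3, -10/21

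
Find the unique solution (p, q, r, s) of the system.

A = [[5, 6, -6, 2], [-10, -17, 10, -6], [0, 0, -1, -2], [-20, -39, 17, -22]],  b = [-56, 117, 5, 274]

(-2, -1, 5, -5)

Forward elimination on [A|b]:
R2 <- R2 - (-2)*R1:  [  0  -5  -2  -2   5 ]
R4 <- R4 - (-4)*R1:  [   0  -15   -7  -14   50 ]
R4 <- R4 - (3)*R2:  [  0   0  -1  -8  35 ]
R4 <- R4 - (1)*R3:  [  0   0   0  -6  30 ]
Row echelon form:
[ 5   6  -6   2  |  -56 ]
[ 0  -5  -2  -2  |    5 ]
[ 0   0  -1  -2  |    5 ]
[ 0   0   0  -6  |   30 ]
Back-substitution:
s = (30) / -6 = -5
r = (5 - (-2)*(-5)) / -1 = 5
q = (5 - (-2)*(5) - (-2)*(-5)) / -5 = -1
p = (-56 - (6)*(-1) - (-6)*(5) - (2)*(-5)) / 5 = -2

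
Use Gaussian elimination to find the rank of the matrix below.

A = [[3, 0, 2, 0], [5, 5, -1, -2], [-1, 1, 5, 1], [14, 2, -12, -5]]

rank(A) = 3

Row reduction:
R2 <- R2 - (5/3)*R1:  [     0      5  -13/3     -2 ]
R3 <- R3 - (-1/3)*R1:  [    0     1  17/3     1 ]
R4 <- R4 - (14/3)*R1:  [     0      2  -64/3     -5 ]
R3 <- R3 - (1/5)*R2:  [     0      0  98/15    7/5 ]
R4 <- R4 - (2/5)*R2:  [     0      0  -98/5  -21/5 ]
R4 <- R4 - (-3)*R3:  [ 0  0  0  0 ]
Row echelon form:
[ 3  0      2    0 ]
[ 0  5  -13/3   -2 ]
[ 0  0  98/15  7/5 ]
[ 0  0      0    0 ]
Nonzero rows / pivot columns: 3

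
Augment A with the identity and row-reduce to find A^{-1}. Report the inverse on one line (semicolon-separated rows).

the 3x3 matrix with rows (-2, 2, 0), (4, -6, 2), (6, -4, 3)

inverse = [-1/2 -3/10 1/5; 0 -3/10 1/5; 1 1/5 1/5]

Gauss-Jordan on [A | I]:
R1 <- (1/-2)*R1:  [    1    -1     0  |  -1/2     0     0 ]
R2 <- R2 - (4)*R1:  [  0  -2   2  |   2   1   0 ]
R3 <- R3 - (6)*R1:  [ 0  2  3  |  3  0  1 ]
R2 <- (1/-2)*R2:  [    0     1    -1  |    -1  -1/2     0 ]
R1 <- R1 - (-1)*R2:  [    1     0    -1  |  -3/2  -1/2     0 ]
R3 <- R3 - (2)*R2:  [ 0  0  5  |  5  1  1 ]
R3 <- (1/5)*R3:  [   0    0    1  |    1  1/5  1/5 ]
R1 <- R1 - (-1)*R3:  [     1      0      0  |   -1/2  -3/10    1/5 ]
R2 <- R2 - (-1)*R3:  [     0      1      0  |      0  -3/10    1/5 ]
Right block of [I | A^{-1}] is the inverse:
[ -1/2  -3/10  1/5 ]
[    0  -3/10  1/5 ]
[    1    1/5  1/5 ]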